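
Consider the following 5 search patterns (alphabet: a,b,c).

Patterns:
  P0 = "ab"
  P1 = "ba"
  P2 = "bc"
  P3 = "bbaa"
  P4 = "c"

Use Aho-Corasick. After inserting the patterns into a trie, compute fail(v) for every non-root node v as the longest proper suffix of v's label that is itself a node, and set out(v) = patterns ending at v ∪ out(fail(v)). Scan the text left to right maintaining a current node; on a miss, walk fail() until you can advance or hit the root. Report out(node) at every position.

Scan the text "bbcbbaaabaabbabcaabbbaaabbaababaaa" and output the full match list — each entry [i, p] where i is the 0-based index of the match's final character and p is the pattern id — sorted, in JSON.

Build automaton:
Trie nodes:
  0='ε' goto a→1 b→3 c→9
  1='a' goto b→2
  2='ab' goto ·  ←P0
  3='b' goto a→4 b→6 c→5
  4='ba' goto ·  ←P1
  5='bc' goto ·  ←P2
  6='bb' goto a→7
  7='bba' goto a→8
  8='bbaa' goto ·  ←P3
  9='c' goto ·  ←P4

Failure links (BFS by depth):
  n1('a'): parent n0 fail=0; on 'a' 0 → fail=0;  out ∅∪∅=∅
  n3('b'): parent n0 fail=0; on 'b' 0 → fail=0;  out ∅∪∅=∅
  n9('c'): parent n0 fail=0; on 'c' 0 → fail=0;  out {4}∪∅={4}
  n2('ab'): parent n1 fail=0; on 'b' 0 → fail=3;  out {0}∪∅={0}
  n4('ba'): parent n3 fail=0; on 'a' 0 → fail=1;  out {1}∪∅={1}
  n5('bc'): parent n3 fail=0; on 'c' 0 → fail=9;  out {2}∪{4}={2,4}
  n6('bb'): parent n3 fail=0; on 'b' 0 → fail=3;  out ∅∪∅=∅
  n7('bba'): parent n6 fail=3; on 'a' 3 → fail=4;  out ∅∪{1}={1}
  n8('bbaa'): parent n7 fail=4; on 'a' 4→1→0 → fail=1;  out {3}∪∅={3}

Text stream:
i=0 'b': node 0→3
i=1 'b': node 3→6
i=2 'c': node 6→5 (via fail)  ** P2@[1:2],P4@[2:2]
i=3 'b': node 5→3 (via fail)
i=4 'b': node 3→6
i=5 'a': node 6→7  ** P1@[4:5]
i=6 'a': node 7→8  ** P3@[3:6]
i=7 'a': node 8→1 (via fail)
i=8 'b': node 1→2  ** P0@[7:8]
i=9 'a': node 2→4 (via fail)  ** P1@[8:9]
i=10 'a': node 4→1 (via fail)
i=11 'b': node 1→2  ** P0@[10:11]
i=12 'b': node 2→6 (via fail)
i=13 'a': node 6→7  ** P1@[12:13]
i=14 'b': node 7→2 (via fail)  ** P0@[13:14]
i=15 'c': node 2→5 (via fail)  ** P2@[14:15],P4@[15:15]
i=16 'a': node 5→1 (via fail)
i=17 'a': node 1→1 (via fail)
i=18 'b': node 1→2  ** P0@[17:18]
i=19 'b': node 2→6 (via fail)
i=20 'b': node 6→6 (via fail)
i=21 'a': node 6→7  ** P1@[20:21]
i=22 'a': node 7→8  ** P3@[19:22]
i=23 'a': node 8→1 (via fail)
i=24 'b': node 1→2  ** P0@[23:24]
i=25 'b': node 2→6 (via fail)
i=26 'a': node 6→7  ** P1@[25:26]
i=27 'a': node 7→8  ** P3@[24:27]
i=28 'b': node 8→2 (via fail)  ** P0@[27:28]
i=29 'a': node 2→4 (via fail)  ** P1@[28:29]
i=30 'b': node 4→2 (via fail)  ** P0@[29:30]
i=31 'a': node 2→4 (via fail)  ** P1@[30:31]
i=32 'a': node 4→1 (via fail)
i=33 'a': node 1→1 (via fail)

All matches (sorted): [[2,2],[2,4],[5,1],[6,3],[8,0],[9,1],[11,0],[13,1],[14,0],[15,2],[15,4],[18,0],[21,1],[22,3],[24,0],[26,1],[27,3],[28,0],[29,1],[30,0],[31,1]]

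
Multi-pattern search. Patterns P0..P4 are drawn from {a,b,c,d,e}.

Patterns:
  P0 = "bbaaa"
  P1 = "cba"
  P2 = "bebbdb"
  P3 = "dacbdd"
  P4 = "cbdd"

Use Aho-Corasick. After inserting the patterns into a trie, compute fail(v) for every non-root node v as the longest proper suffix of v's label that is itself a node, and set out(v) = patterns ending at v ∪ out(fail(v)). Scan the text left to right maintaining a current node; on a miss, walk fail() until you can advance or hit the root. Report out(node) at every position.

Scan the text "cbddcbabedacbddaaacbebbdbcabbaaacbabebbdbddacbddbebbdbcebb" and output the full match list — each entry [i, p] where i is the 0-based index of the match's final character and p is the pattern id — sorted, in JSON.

Build automaton:
Trie nodes:
  0='ε' goto b→1 c→6 d→14
  1='b' goto b→2 e→9
  2='bb' goto a→3
  3='bba' goto a→4
  4='bbaa' goto a→5
  5='bbaaa' goto ·  ←P0
  6='c' goto b→7
  7='cb' goto a→8 d→20
  8='cba' goto ·  ←P1
  9='be' goto b→10
  10='beb' goto b→11
  11='bebb' goto d→12
  12='bebbd' goto b→13
  13='bebbdb' goto ·  ←P2
  14='d' goto a→15
  15='da' goto c→16
  16='dac' goto b→17
  17='dacb' goto d→18
  18='dacbd' goto d→19
  19='dacbdd' goto ·  ←P3
  20='cbd' goto d→21
  21='cbdd' goto ·  ←P4

Failure links (BFS by depth):
  n1('b'): parent n0 fail=0; on 'b' 0 → fail=0;  out ∅∪∅=∅
  n6('c'): parent n0 fail=0; on 'c' 0 → fail=0;  out ∅∪∅=∅
  n14('d'): parent n0 fail=0; on 'd' 0 → fail=0;  out ∅∪∅=∅
  n2('bb'): parent n1 fail=0; on 'b' 0 → fail=1;  out ∅∪∅=∅
  n7('cb'): parent n6 fail=0; on 'b' 0 → fail=1;  out ∅∪∅=∅
  n9('be'): parent n1 fail=0; on 'e' 0 → fail=0;  out ∅∪∅=∅
  n15('da'): parent n14 fail=0; on 'a' 0 → fail=0;  out ∅∪∅=∅
  n3('bba'): parent n2 fail=1; on 'a' 1→0 → fail=0;  out ∅∪∅=∅
  n8('cba'): parent n7 fail=1; on 'a' 1→0 → fail=0;  out {1}∪∅={1}
  n10('beb'): parent n9 fail=0; on 'b' 0 → fail=1;  out ∅∪∅=∅
  n16('dac'): parent n15 fail=0; on 'c' 0 → fail=6;  out ∅∪∅=∅
  n20('cbd'): parent n7 fail=1; on 'd' 1→0 → fail=14;  out ∅∪∅=∅
  n4('bbaa'): parent n3 fail=0; on 'a' 0 → fail=0;  out ∅∪∅=∅
  n11('bebb'): parent n10 fail=1; on 'b' 1 → fail=2;  out ∅∪∅=∅
  n17('dacb'): parent n16 fail=6; on 'b' 6 → fail=7;  out ∅∪∅=∅
  n21('cbdd'): parent n20 fail=14; on 'd' 14→0 → fail=14;  out {4}∪∅={4}
  n5('bbaaa'): parent n4 fail=0; on 'a' 0 → fail=0;  out {0}∪∅={0}
  n12('bebbd'): parent n11 fail=2; on 'd' 2→1→0 → fail=14;  out ∅∪∅=∅
  n18('dacbd'): parent n17 fail=7; on 'd' 7 → fail=20;  out ∅∪∅=∅
  n13('bebbdb'): parent n12 fail=14; on 'b' 14→0 → fail=1;  out {2}∪∅={2}
  n19('dacbdd'): parent n18 fail=20; on 'd' 20 → fail=21;  out {3}∪{4}={3,4}

Scan:
[0] read 'c'  n0⇒n6
[1] read 'b'  n6⇒n7
[2] read 'd'  n7⇒n20
[3] read 'd'  n20⇒n21  → match P4@[0:3]
[4] read 'c'  n21⇒n6 ·f
[5] read 'b'  n6⇒n7
[6] read 'a'  n7⇒n8  → match P1@[4:6]
[7] read 'b'  n8⇒n1 ·f
[8] read 'e'  n1⇒n9
[9] read 'd'  n9⇒n14 ·f
[10] read 'a'  n14⇒n15
[11] read 'c'  n15⇒n16
[12] read 'b'  n16⇒n17
[13] read 'd'  n17⇒n18
[14] read 'd'  n18⇒n19  → match P3@[9:14],P4@[11:14]
[15] read 'a'  n19⇒n15 ·f
[16] read 'a'  n15⇒n0 ·f
[17] read 'a'  n0⇒n0
[18] read 'c'  n0⇒n6
[19] read 'b'  n6⇒n7
[20] read 'e'  n7⇒n9 ·f
[21] read 'b'  n9⇒n10
[22] read 'b'  n10⇒n11
[23] read 'd'  n11⇒n12
[24] read 'b'  n12⇒n13  → match P2@[19:24]
[25] read 'c'  n13⇒n6 ·f
[26] read 'a'  n6⇒n0 ·f
[27] read 'b'  n0⇒n1
[28] read 'b'  n1⇒n2
[29] read 'a'  n2⇒n3
[30] read 'a'  n3⇒n4
[31] read 'a'  n4⇒n5  → match P0@[27:31]
[32] read 'c'  n5⇒n6 ·f
[33] read 'b'  n6⇒n7
[34] read 'a'  n7⇒n8  → match P1@[32:34]
[35] read 'b'  n8⇒n1 ·f
[36] read 'e'  n1⇒n9
[37] read 'b'  n9⇒n10
[38] read 'b'  n10⇒n11
[39] read 'd'  n11⇒n12
[40] read 'b'  n12⇒n13  → match P2@[35:40]
[41] read 'd'  n13⇒n14 ·f
[42] read 'd'  n14⇒n14 ·f
[43] read 'a'  n14⇒n15
[44] read 'c'  n15⇒n16
[45] read 'b'  n16⇒n17
[46] read 'd'  n17⇒n18
[47] read 'd'  n18⇒n19  → match P3@[42:47],P4@[44:47]
[48] read 'b'  n19⇒n1 ·f
[49] read 'e'  n1⇒n9
[50] read 'b'  n9⇒n10
[51] read 'b'  n10⇒n11
[52] read 'd'  n11⇒n12
[53] read 'b'  n12⇒n13  → match P2@[48:53]
[54] read 'c'  n13⇒n6 ·f
[55] read 'e'  n6⇒n0 ·f
[56] read 'b'  n0⇒n1
[57] read 'b'  n1⇒n2

Result: [[3,4],[6,1],[14,3],[14,4],[24,2],[31,0],[34,1],[40,2],[47,3],[47,4],[53,2]]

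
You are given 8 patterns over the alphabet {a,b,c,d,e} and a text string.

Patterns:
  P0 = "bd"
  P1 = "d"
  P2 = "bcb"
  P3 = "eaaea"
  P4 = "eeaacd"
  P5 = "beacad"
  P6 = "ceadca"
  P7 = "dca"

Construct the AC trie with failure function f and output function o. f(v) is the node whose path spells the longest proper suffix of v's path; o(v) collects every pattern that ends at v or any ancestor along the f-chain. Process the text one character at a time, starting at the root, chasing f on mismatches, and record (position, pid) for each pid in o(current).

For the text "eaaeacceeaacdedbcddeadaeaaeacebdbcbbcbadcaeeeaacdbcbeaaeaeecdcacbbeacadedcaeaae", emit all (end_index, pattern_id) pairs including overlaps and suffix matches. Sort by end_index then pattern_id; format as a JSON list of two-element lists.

Build:
Trie (insert patterns):
  0='ε' goto b→1 c→21 d→3 e→6
  1='b' goto c→4 d→2 e→16
  2='bd' goto ·  [P0 ends]
  3='d' goto c→27  [P1 ends]
  4='bc' goto b→5
  5='bcb' goto ·  [P2 ends]
  6='e' goto a→7 e→11
  7='ea' goto a→8
  8='eaa' goto e→9
  9='eaae' goto a→10
  10='eaaea' goto ·  [P3 ends]
  11='ee' goto a→12
  12='eea' goto a→13
  13='eeaa' goto c→14
  14='eeaac' goto d→15
  15='eeaacd' goto ·  [P4 ends]
  16='be' goto a→17
  17='bea' goto c→18
  18='beac' goto a→19
  19='beaca' goto d→20
  20='beacad' goto ·  [P5 ends]
  21='c' goto e→22
  22='ce' goto a→23
  23='cea' goto d→24
  24='cead' goto c→25
  25='ceadc' goto a→26
  26='ceadca' goto ·  [P6 ends]
  27='dc' goto a→28
  28='dca' goto ·  [P7 ends]

BFS fail/out derivation:
  n1('b'): parent n0 fail=0; on 'b' 0 → fail=0;  out ∅∪∅=∅
  n3('d'): parent n0 fail=0; on 'd' 0 → fail=0;  out {1}∪∅={1}
  n6('e'): parent n0 fail=0; on 'e' 0 → fail=0;  out ∅∪∅=∅
  n21('c'): parent n0 fail=0; on 'c' 0 → fail=0;  out ∅∪∅=∅
  n2('bd'): parent n1 fail=0; on 'd' 0 → fail=3;  out {0}∪{1}={0,1}
  n4('bc'): parent n1 fail=0; on 'c' 0 → fail=21;  out ∅∪∅=∅
  n7('ea'): parent n6 fail=0; on 'a' 0 → fail=0;  out ∅∪∅=∅
  n11('ee'): parent n6 fail=0; on 'e' 0 → fail=6;  out ∅∪∅=∅
  n16('be'): parent n1 fail=0; on 'e' 0 → fail=6;  out ∅∪∅=∅
  n22('ce'): parent n21 fail=0; on 'e' 0 → fail=6;  out ∅∪∅=∅
  n27('dc'): parent n3 fail=0; on 'c' 0 → fail=21;  out ∅∪∅=∅
  n5('bcb'): parent n4 fail=21; on 'b' 21→0 → fail=1;  out {2}∪∅={2}
  n8('eaa'): parent n7 fail=0; on 'a' 0 → fail=0;  out ∅∪∅=∅
  n12('eea'): parent n11 fail=6; on 'a' 6 → fail=7;  out ∅∪∅=∅
  n17('bea'): parent n16 fail=6; on 'a' 6 → fail=7;  out ∅∪∅=∅
  n23('cea'): parent n22 fail=6; on 'a' 6 → fail=7;  out ∅∪∅=∅
  n28('dca'): parent n27 fail=21; on 'a' 21→0 → fail=0;  out {7}∪∅={7}
  n9('eaae'): parent n8 fail=0; on 'e' 0 → fail=6;  out ∅∪∅=∅
  n13('eeaa'): parent n12 fail=7; on 'a' 7 → fail=8;  out ∅∪∅=∅
  n18('beac'): parent n17 fail=7; on 'c' 7→0 → fail=21;  out ∅∪∅=∅
  n24('cead'): parent n23 fail=7; on 'd' 7→0 → fail=3;  out ∅∪{1}={1}
  n10('eaaea'): parent n9 fail=6; on 'a' 6 → fail=7;  out {3}∪∅={3}
  n14('eeaac'): parent n13 fail=8; on 'c' 8→0 → fail=21;  out ∅∪∅=∅
  n19('beaca'): parent n18 fail=21; on 'a' 21→0 → fail=0;  out ∅∪∅=∅
  n25('ceadc'): parent n24 fail=3; on 'c' 3 → fail=27;  out ∅∪∅=∅
  n15('eeaacd'): parent n14 fail=21; on 'd' 21→0 → fail=3;  out {4}∪{1}={1,4}
  n20('beacad'): parent n19 fail=0; on 'd' 0 → fail=3;  out {5}∪{1}={1,5}
  n26('ceadca'): parent n25 fail=27; on 'a' 27 → fail=28;  out {6}∪{7}={6,7}

Scan:
[0] read 'e'  n0⇒n6
[1] read 'a'  n6⇒n7
[2] read 'a'  n7⇒n8
[3] read 'e'  n8⇒n9
[4] read 'a'  n9⇒n10  emit P3@[0:4]
[5] read 'c'  n10⇒n21 (via fail)
[6] read 'c'  n21⇒n21 (via fail)
[7] read 'e'  n21⇒n22
[8] read 'e'  n22⇒n11 (via fail)
[9] read 'a'  n11⇒n12
[10] read 'a'  n12⇒n13
[11] read 'c'  n13⇒n14
[12] read 'd'  n14⇒n15  emit P1@[12:12],P4@[7:12]
[13] read 'e'  n15⇒n6 (via fail)
[14] read 'd'  n6⇒n3 (via fail)  emit P1@[14:14]
[15] read 'b'  n3⇒n1 (via fail)
[16] read 'c'  n1⇒n4
[17] read 'd'  n4⇒n3 (via fail)  emit P1@[17:17]
[18] read 'd'  n3⇒n3 (via fail)  emit P1@[18:18]
[19] read 'e'  n3⇒n6 (via fail)
[20] read 'a'  n6⇒n7
[21] read 'd'  n7⇒n3 (via fail)  emit P1@[21:21]
[22] read 'a'  n3⇒n0 (via fail)
[23] read 'e'  n0⇒n6
[24] read 'a'  n6⇒n7
[25] read 'a'  n7⇒n8
[26] read 'e'  n8⇒n9
[27] read 'a'  n9⇒n10  emit P3@[23:27]
[28] read 'c'  n10⇒n21 (via fail)
[29] read 'e'  n21⇒n22
[30] read 'b'  n22⇒n1 (via fail)
[31] read 'd'  n1⇒n2  emit P0@[30:31],P1@[31:31]
[32] read 'b'  n2⇒n1 (via fail)
[33] read 'c'  n1⇒n4
[34] read 'b'  n4⇒n5  emit P2@[32:34]
[35] read 'b'  n5⇒n1 (via fail)
[36] read 'c'  n1⇒n4
[37] read 'b'  n4⇒n5  emit P2@[35:37]
[38] read 'a'  n5⇒n0 (via fail)
[39] read 'd'  n0⇒n3  emit P1@[39:39]
[40] read 'c'  n3⇒n27
[41] read 'a'  n27⇒n28  emit P7@[39:41]
[42] read 'e'  n28⇒n6 (via fail)
[43] read 'e'  n6⇒n11
[44] read 'e'  n11⇒n11 (via fail)
[45] read 'a'  n11⇒n12
[46] read 'a'  n12⇒n13
[47] read 'c'  n13⇒n14
[48] read 'd'  n14⇒n15  emit P1@[48:48],P4@[43:48]
[49] read 'b'  n15⇒n1 (via fail)
[50] read 'c'  n1⇒n4
[51] read 'b'  n4⇒n5  emit P2@[49:51]
[52] read 'e'  n5⇒n16 (via fail)
[53] read 'a'  n16⇒n17
[54] read 'a'  n17⇒n8 (via fail)
[55] read 'e'  n8⇒n9
[56] read 'a'  n9⇒n10  emit P3@[52:56]
[57] read 'e'  n10⇒n6 (via fail)
[58] read 'e'  n6⇒n11
[59] read 'c'  n11⇒n21 (via fail)
[60] read 'd'  n21⇒n3 (via fail)  emit P1@[60:60]
[61] read 'c'  n3⇒n27
[62] read 'a'  n27⇒n28  emit P7@[60:62]
[63] read 'c'  n28⇒n21 (via fail)
[64] read 'b'  n21⇒n1 (via fail)
[65] read 'b'  n1⇒n1 (via fail)
[66] read 'e'  n1⇒n16
[67] read 'a'  n16⇒n17
[68] read 'c'  n17⇒n18
[69] read 'a'  n18⇒n19
[70] read 'd'  n19⇒n20  emit P1@[70:70],P5@[65:70]
[71] read 'e'  n20⇒n6 (via fail)
[72] read 'd'  n6⇒n3 (via fail)  emit P1@[72:72]
[73] read 'c'  n3⇒n27
[74] read 'a'  n27⇒n28  emit P7@[72:74]
[75] read 'e'  n28⇒n6 (via fail)
[76] read 'a'  n6⇒n7
[77] read 'a'  n7⇒n8
[78] read 'e'  n8⇒n9

Matches: [[4,3],[12,1],[12,4],[14,1],[17,1],[18,1],[21,1],[27,3],[31,0],[31,1],[34,2],[37,2],[39,1],[41,7],[48,1],[48,4],[51,2],[56,3],[60,1],[62,7],[70,1],[70,5],[72,1],[74,7]]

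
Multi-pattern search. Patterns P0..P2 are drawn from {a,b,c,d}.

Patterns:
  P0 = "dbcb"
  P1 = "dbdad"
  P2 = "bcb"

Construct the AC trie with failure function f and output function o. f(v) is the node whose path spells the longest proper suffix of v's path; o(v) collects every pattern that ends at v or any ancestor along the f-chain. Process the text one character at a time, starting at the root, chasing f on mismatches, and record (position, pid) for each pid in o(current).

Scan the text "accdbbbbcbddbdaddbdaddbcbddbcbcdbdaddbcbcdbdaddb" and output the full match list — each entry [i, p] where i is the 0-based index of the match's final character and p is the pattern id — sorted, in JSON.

Build:
Trie nodes:
  n0 'ε': b→8 d→1
  n1 'd': b→2
  n2 'db': c→3 d→5
  n3 'dbc': b→4
  n4 'dbcb': ·  ←P0
  n5 'dbd': a→6
  n6 'dbda': d→7
  n7 'dbdad': ·  ←P1
  n8 'b': c→9
  n9 'bc': b→10
  n10 'bcb': ·  ←P2

BFS fail/out derivation:
  n1('d'): parent n0 fail=0; on 'd' 0 → fail=0;  out ∅∪∅=∅
  n8('b'): parent n0 fail=0; on 'b' 0 → fail=0;  out ∅∪∅=∅
  n2('db'): parent n1 fail=0; on 'b' 0 → fail=8;  out ∅∪∅=∅
  n9('bc'): parent n8 fail=0; on 'c' 0 → fail=0;  out ∅∪∅=∅
  n3('dbc'): parent n2 fail=8; on 'c' 8 → fail=9;  out ∅∪∅=∅
  n5('dbd'): parent n2 fail=8; on 'd' 8→0 → fail=1;  out ∅∪∅=∅
  n10('bcb'): parent n9 fail=0; on 'b' 0 → fail=8;  out {2}∪∅={2}
  n4('dbcb'): parent n3 fail=9; on 'b' 9 → fail=10;  out {0}∪{2}={0,2}
  n6('dbda'): parent n5 fail=1; on 'a' 1→0 → fail=0;  out ∅∪∅=∅
  n7('dbdad'): parent n6 fail=0; on 'd' 0 → fail=1;  out {1}∪∅={1}

Text stream:
[0] read 'a'  n0⇒n0
[1] read 'c'  n0⇒n0
[2] read 'c'  n0⇒n0
[3] read 'd'  n0⇒n1
[4] read 'b'  n1⇒n2
[5] read 'b'  n2⇒n8 ·f
[6] read 'b'  n8⇒n8 ·f
[7] read 'b'  n8⇒n8 ·f
[8] read 'c'  n8⇒n9
[9] read 'b'  n9⇒n10  emit P2@[7:9]
[10] read 'd'  n10⇒n1 ·f
[11] read 'd'  n1⇒n1 ·f
[12] read 'b'  n1⇒n2
[13] read 'd'  n2⇒n5
[14] read 'a'  n5⇒n6
[15] read 'd'  n6⇒n7  emit P1@[11:15]
[16] read 'd'  n7⇒n1 ·f
[17] read 'b'  n1⇒n2
[18] read 'd'  n2⇒n5
[19] read 'a'  n5⇒n6
[20] read 'd'  n6⇒n7  emit P1@[16:20]
[21] read 'd'  n7⇒n1 ·f
[22] read 'b'  n1⇒n2
[23] read 'c'  n2⇒n3
[24] read 'b'  n3⇒n4  emit P0@[21:24],P2@[22:24]
[25] read 'd'  n4⇒n1 ·f
[26] read 'd'  n1⇒n1 ·f
[27] read 'b'  n1⇒n2
[28] read 'c'  n2⇒n3
[29] read 'b'  n3⇒n4  emit P0@[26:29],P2@[27:29]
[30] read 'c'  n4⇒n9 ·f
[31] read 'd'  n9⇒n1 ·f
[32] read 'b'  n1⇒n2
[33] read 'd'  n2⇒n5
[34] read 'a'  n5⇒n6
[35] read 'd'  n6⇒n7  emit P1@[31:35]
[36] read 'd'  n7⇒n1 ·f
[37] read 'b'  n1⇒n2
[38] read 'c'  n2⇒n3
[39] read 'b'  n3⇒n4  emit P0@[36:39],P2@[37:39]
[40] read 'c'  n4⇒n9 ·f
[41] read 'd'  n9⇒n1 ·f
[42] read 'b'  n1⇒n2
[43] read 'd'  n2⇒n5
[44] read 'a'  n5⇒n6
[45] read 'd'  n6⇒n7  emit P1@[41:45]
[46] read 'd'  n7⇒n1 ·f
[47] read 'b'  n1⇒n2

Matches: [[9,2],[15,1],[20,1],[24,0],[24,2],[29,0],[29,2],[35,1],[39,0],[39,2],[45,1]]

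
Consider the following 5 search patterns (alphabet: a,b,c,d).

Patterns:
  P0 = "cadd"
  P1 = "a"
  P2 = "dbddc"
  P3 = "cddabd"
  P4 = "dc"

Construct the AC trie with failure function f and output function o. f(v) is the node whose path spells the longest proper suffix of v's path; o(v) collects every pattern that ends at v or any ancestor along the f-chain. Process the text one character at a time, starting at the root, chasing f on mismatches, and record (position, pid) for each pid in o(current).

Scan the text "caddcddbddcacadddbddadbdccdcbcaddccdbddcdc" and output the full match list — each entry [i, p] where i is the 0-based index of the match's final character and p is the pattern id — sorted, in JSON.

Build:
Trie nodes:
  0='ε' goto a→5 c→1 d→6
  1='c' goto a→2 d→11
  2='ca' goto d→3
  3='cad' goto d→4
  4='cadd' goto ·  ←P0
  5='a' goto ·  ←P1
  6='d' goto b→7 c→16
  7='db' goto d→8
  8='dbd' goto d→9
  9='dbdd' goto c→10
  10='dbddc' goto ·  ←P2
  11='cd' goto d→12
  12='cdd' goto a→13
  13='cdda' goto b→14
  14='cddab' goto d→15
  15='cddabd' goto ·  ←P3
  16='dc' goto ·  ←P4

Failure links (BFS by depth):
  n1('c'): parent n0 fail=0; on 'c' 0 → fail=0;  out ∅∪∅=∅
  n5('a'): parent n0 fail=0; on 'a' 0 → fail=0;  out {1}∪∅={1}
  n6('d'): parent n0 fail=0; on 'd' 0 → fail=0;  out ∅∪∅=∅
  n2('ca'): parent n1 fail=0; on 'a' 0 → fail=5;  out ∅∪{1}={1}
  n7('db'): parent n6 fail=0; on 'b' 0 → fail=0;  out ∅∪∅=∅
  n11('cd'): parent n1 fail=0; on 'd' 0 → fail=6;  out ∅∪∅=∅
  n16('dc'): parent n6 fail=0; on 'c' 0 → fail=1;  out {4}∪∅={4}
  n3('cad'): parent n2 fail=5; on 'd' 5→0 → fail=6;  out ∅∪∅=∅
  n8('dbd'): parent n7 fail=0; on 'd' 0 → fail=6;  out ∅∪∅=∅
  n12('cdd'): parent n11 fail=6; on 'd' 6→0 → fail=6;  out ∅∪∅=∅
  n4('cadd'): parent n3 fail=6; on 'd' 6→0 → fail=6;  out {0}∪∅={0}
  n9('dbdd'): parent n8 fail=6; on 'd' 6→0 → fail=6;  out ∅∪∅=∅
  n13('cdda'): parent n12 fail=6; on 'a' 6→0 → fail=5;  out ∅∪{1}={1}
  n10('dbddc'): parent n9 fail=6; on 'c' 6 → fail=16;  out {2}∪{4}={2,4}
  n14('cddab'): parent n13 fail=5; on 'b' 5→0 → fail=0;  out ∅∪∅=∅
  n15('cddabd'): parent n14 fail=0; on 'd' 0 → fail=6;  out {3}∪∅={3}

Text stream:
i=0 'c': node 0→1
i=1 'a': node 1→2  → match P1@[1:1]
i=2 'd': node 2→3
i=3 'd': node 3→4  → match P0@[0:3]
i=4 'c': node 4→16 (fail-walked)  → match P4@[3:4]
i=5 'd': node 16→11 (fail-walked)
i=6 'd': node 11→12
i=7 'b': node 12→7 (fail-walked)
i=8 'd': node 7→8
i=9 'd': node 8→9
i=10 'c': node 9→10  → match P2@[6:10],P4@[9:10]
i=11 'a': node 10→2 (fail-walked)  → match P1@[11:11]
i=12 'c': node 2→1 (fail-walked)
i=13 'a': node 1→2  → match P1@[13:13]
i=14 'd': node 2→3
i=15 'd': node 3→4  → match P0@[12:15]
i=16 'd': node 4→6 (fail-walked)
i=17 'b': node 6→7
i=18 'd': node 7→8
i=19 'd': node 8→9
i=20 'a': node 9→5 (fail-walked)  → match P1@[20:20]
i=21 'd': node 5→6 (fail-walked)
i=22 'b': node 6→7
i=23 'd': node 7→8
i=24 'c': node 8→16 (fail-walked)  → match P4@[23:24]
i=25 'c': node 16→1 (fail-walked)
i=26 'd': node 1→11
i=27 'c': node 11→16 (fail-walked)  → match P4@[26:27]
i=28 'b': node 16→0 (fail-walked)
i=29 'c': node 0→1
i=30 'a': node 1→2  → match P1@[30:30]
i=31 'd': node 2→3
i=32 'd': node 3→4  → match P0@[29:32]
i=33 'c': node 4→16 (fail-walked)  → match P4@[32:33]
i=34 'c': node 16→1 (fail-walked)
i=35 'd': node 1→11
i=36 'b': node 11→7 (fail-walked)
i=37 'd': node 7→8
i=38 'd': node 8→9
i=39 'c': node 9→10  → match P2@[35:39],P4@[38:39]
i=40 'd': node 10→11 (fail-walked)
i=41 'c': node 11→16 (fail-walked)  → match P4@[40:41]

Matches: [[1,1],[3,0],[4,4],[10,2],[10,4],[11,1],[13,1],[15,0],[20,1],[24,4],[27,4],[30,1],[32,0],[33,4],[39,2],[39,4],[41,4]]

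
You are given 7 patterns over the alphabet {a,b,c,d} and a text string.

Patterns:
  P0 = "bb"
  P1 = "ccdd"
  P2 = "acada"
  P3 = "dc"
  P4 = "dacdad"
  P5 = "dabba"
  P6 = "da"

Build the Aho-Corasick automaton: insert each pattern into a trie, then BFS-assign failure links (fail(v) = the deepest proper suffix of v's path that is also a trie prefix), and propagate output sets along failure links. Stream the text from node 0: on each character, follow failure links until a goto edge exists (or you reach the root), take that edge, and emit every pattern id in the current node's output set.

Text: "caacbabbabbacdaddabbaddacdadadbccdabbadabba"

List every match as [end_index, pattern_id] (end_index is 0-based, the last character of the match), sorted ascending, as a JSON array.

Construct AC machine:
Trie nodes:
  0='ε' goto a→7 b→1 c→3 d→12
  1='b' goto b→2
  2='bb' goto ·  ←P0
  3='c' goto c→4
  4='cc' goto d→5
  5='ccd' goto d→6
  6='ccdd' goto ·  ←P1
  7='a' goto c→8
  8='ac' goto a→9
  9='aca' goto d→10
  10='acad' goto a→11
  11='acada' goto ·  ←P2
  12='d' goto a→14 c→13
  13='dc' goto ·  ←P3
  14='da' goto b→19 c→15  ←P6
  15='dac' goto d→16
  16='dacd' goto a→17
  17='dacda' goto d→18
  18='dacdad' goto ·  ←P4
  19='dab' goto b→20
  20='dabb' goto a→21
  21='dabba' goto ·  ←P5

Failure links (BFS by depth):
  n1('b'): parent n0 fail=0; on 'b' 0 → fail=0;  out ∅∪∅=∅
  n3('c'): parent n0 fail=0; on 'c' 0 → fail=0;  out ∅∪∅=∅
  n7('a'): parent n0 fail=0; on 'a' 0 → fail=0;  out ∅∪∅=∅
  n12('d'): parent n0 fail=0; on 'd' 0 → fail=0;  out ∅∪∅=∅
  n2('bb'): parent n1 fail=0; on 'b' 0 → fail=1;  out {0}∪∅={0}
  n4('cc'): parent n3 fail=0; on 'c' 0 → fail=3;  out ∅∪∅=∅
  n8('ac'): parent n7 fail=0; on 'c' 0 → fail=3;  out ∅∪∅=∅
  n13('dc'): parent n12 fail=0; on 'c' 0 → fail=3;  out {3}∪∅={3}
  n14('da'): parent n12 fail=0; on 'a' 0 → fail=7;  out {6}∪∅={6}
  n5('ccd'): parent n4 fail=3; on 'd' 3→0 → fail=12;  out ∅∪∅=∅
  n9('aca'): parent n8 fail=3; on 'a' 3→0 → fail=7;  out ∅∪∅=∅
  n15('dac'): parent n14 fail=7; on 'c' 7 → fail=8;  out ∅∪∅=∅
  n19('dab'): parent n14 fail=7; on 'b' 7→0 → fail=1;  out ∅∪∅=∅
  n6('ccdd'): parent n5 fail=12; on 'd' 12→0 → fail=12;  out {1}∪∅={1}
  n10('acad'): parent n9 fail=7; on 'd' 7→0 → fail=12;  out ∅∪∅=∅
  n16('dacd'): parent n15 fail=8; on 'd' 8→3→0 → fail=12;  out ∅∪∅=∅
  n20('dabb'): parent n19 fail=1; on 'b' 1 → fail=2;  out ∅∪{0}={0}
  n11('acada'): parent n10 fail=12; on 'a' 12 → fail=14;  out {2}∪{6}={2,6}
  n17('dacda'): parent n16 fail=12; on 'a' 12 → fail=14;  out ∅∪{6}={6}
  n21('dabba'): parent n20 fail=2; on 'a' 2→1→0 → fail=7;  out {5}∪∅={5}
  n18('dacdad'): parent n17 fail=14; on 'd' 14→7→0 → fail=12;  out {4}∪∅={4}

Text stream:
i=0 'c': node 0→3
i=1 'a': node 3→7 (fail-walked)
i=2 'a': node 7→7 (fail-walked)
i=3 'c': node 7→8
i=4 'b': node 8→1 (fail-walked)
i=5 'a': node 1→7 (fail-walked)
i=6 'b': node 7→1 (fail-walked)
i=7 'b': node 1→2  → match P0@[6:7]
i=8 'a': node 2→7 (fail-walked)
i=9 'b': node 7→1 (fail-walked)
i=10 'b': node 1→2  → match P0@[9:10]
i=11 'a': node 2→7 (fail-walked)
i=12 'c': node 7→8
i=13 'd': node 8→12 (fail-walked)
i=14 'a': node 12→14  → match P6@[13:14]
i=15 'd': node 14→12 (fail-walked)
i=16 'd': node 12→12 (fail-walked)
i=17 'a': node 12→14  → match P6@[16:17]
i=18 'b': node 14→19
i=19 'b': node 19→20  → match P0@[18:19]
i=20 'a': node 20→21  → match P5@[16:20]
i=21 'd': node 21→12 (fail-walked)
i=22 'd': node 12→12 (fail-walked)
i=23 'a': node 12→14  → match P6@[22:23]
i=24 'c': node 14→15
i=25 'd': node 15→16
i=26 'a': node 16→17  → match P6@[25:26]
i=27 'd': node 17→18  → match P4@[22:27]
i=28 'a': node 18→14 (fail-walked)  → match P6@[27:28]
i=29 'd': node 14→12 (fail-walked)
i=30 'b': node 12→1 (fail-walked)
i=31 'c': node 1→3 (fail-walked)
i=32 'c': node 3→4
i=33 'd': node 4→5
i=34 'a': node 5→14 (fail-walked)  → match P6@[33:34]
i=35 'b': node 14→19
i=36 'b': node 19→20  → match P0@[35:36]
i=37 'a': node 20→21  → match P5@[33:37]
i=38 'd': node 21→12 (fail-walked)
i=39 'a': node 12→14  → match P6@[38:39]
i=40 'b': node 14→19
i=41 'b': node 19→20  → match P0@[40:41]
i=42 'a': node 20→21  → match P5@[38:42]

Result: [[7,0],[10,0],[14,6],[17,6],[19,0],[20,5],[23,6],[26,6],[27,4],[28,6],[34,6],[36,0],[37,5],[39,6],[41,0],[42,5]]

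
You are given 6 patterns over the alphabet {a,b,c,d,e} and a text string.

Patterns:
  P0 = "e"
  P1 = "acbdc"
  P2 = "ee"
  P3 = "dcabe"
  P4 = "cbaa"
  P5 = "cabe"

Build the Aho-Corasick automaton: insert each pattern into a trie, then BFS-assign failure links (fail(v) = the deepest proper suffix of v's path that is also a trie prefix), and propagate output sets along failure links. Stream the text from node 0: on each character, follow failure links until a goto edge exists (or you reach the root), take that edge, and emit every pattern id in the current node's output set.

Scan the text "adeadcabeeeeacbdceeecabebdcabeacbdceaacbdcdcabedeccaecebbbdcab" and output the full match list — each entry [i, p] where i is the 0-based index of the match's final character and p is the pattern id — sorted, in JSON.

Build automaton:
Trie (insert patterns):
  n0 'ε': a→2 c→13 d→8 e→1
  n1 'e': e→7  ←P0
  n2 'a': c→3
  n3 'ac': b→4
  n4 'acb': d→5
  n5 'acbd': c→6
  n6 'acbdc': ·  ←P1
  n7 'ee': ·  ←P2
  n8 'd': c→9
  n9 'dc': a→10
  n10 'dca': b→11
  n11 'dcab': e→12
  n12 'dcabe': ·  ←P3
  n13 'c': a→17 b→14
  n14 'cb': a→15
  n15 'cba': a→16
  n16 'cbaa': ·  ←P4
  n17 'ca': b→18
  n18 'cab': e→19
  n19 'cabe': ·  ←P5

Failure links (BFS by depth):
  fail(1) 'e': from fail(0)=0 chase 'e': 0 ⇒ 0;  out={0}∪out(0)={0}
  fail(2) 'a': from fail(0)=0 chase 'a': 0 ⇒ 0;  out=∅∪out(0)=∅
  fail(8) 'd': from fail(0)=0 chase 'd': 0 ⇒ 0;  out=∅∪out(0)=∅
  fail(13) 'c': from fail(0)=0 chase 'c': 0 ⇒ 0;  out=∅∪out(0)=∅
  fail(3) 'ac': from fail(2)=0 chase 'c': 0 ⇒ 13;  out=∅∪out(13)=∅
  fail(7) 'ee': from fail(1)=0 chase 'e': 0 ⇒ 1;  out={2}∪out(1)={0,2}
  fail(9) 'dc': from fail(8)=0 chase 'c': 0 ⇒ 13;  out=∅∪out(13)=∅
  fail(14) 'cb': from fail(13)=0 chase 'b': 0 ⇒ 0;  out=∅∪out(0)=∅
  fail(17) 'ca': from fail(13)=0 chase 'a': 0 ⇒ 2;  out=∅∪out(2)=∅
  fail(4) 'acb': from fail(3)=13 chase 'b': 13 ⇒ 14;  out=∅∪out(14)=∅
  fail(10) 'dca': from fail(9)=13 chase 'a': 13 ⇒ 17;  out=∅∪out(17)=∅
  fail(15) 'cba': from fail(14)=0 chase 'a': 0 ⇒ 2;  out=∅∪out(2)=∅
  fail(18) 'cab': from fail(17)=2 chase 'b': 2→0 ⇒ 0;  out=∅∪out(0)=∅
  fail(5) 'acbd': from fail(4)=14 chase 'd': 14→0 ⇒ 8;  out=∅∪out(8)=∅
  fail(11) 'dcab': from fail(10)=17 chase 'b': 17 ⇒ 18;  out=∅∪out(18)=∅
  fail(16) 'cbaa': from fail(15)=2 chase 'a': 2→0 ⇒ 2;  out={4}∪out(2)={4}
  fail(19) 'cabe': from fail(18)=0 chase 'e': 0 ⇒ 1;  out={5}∪out(1)={0,5}
  fail(6) 'acbdc': from fail(5)=8 chase 'c': 8 ⇒ 9;  out={1}∪out(9)={1}
  fail(12) 'dcabe': from fail(11)=18 chase 'e': 18 ⇒ 19;  out={3}∪out(19)={0,3,5}

Text stream:
i=0 'a': node 0→2
i=1 'd': node 2→8 (fail-walked)
i=2 'e': node 8→1 (fail-walked)  ** P0@[2:2]
i=3 'a': node 1→2 (fail-walked)
i=4 'd': node 2→8 (fail-walked)
i=5 'c': node 8→9
i=6 'a': node 9→10
i=7 'b': node 10→11
i=8 'e': node 11→12  ** P0@[8:8],P3@[4:8],P5@[5:8]
i=9 'e': node 12→7 (fail-walked)  ** P0@[9:9],P2@[8:9]
i=10 'e': node 7→7 (fail-walked)  ** P0@[10:10],P2@[9:10]
i=11 'e': node 7→7 (fail-walked)  ** P0@[11:11],P2@[10:11]
i=12 'a': node 7→2 (fail-walked)
i=13 'c': node 2→3
i=14 'b': node 3→4
i=15 'd': node 4→5
i=16 'c': node 5→6  ** P1@[12:16]
i=17 'e': node 6→1 (fail-walked)  ** P0@[17:17]
i=18 'e': node 1→7  ** P0@[18:18],P2@[17:18]
i=19 'e': node 7→7 (fail-walked)  ** P0@[19:19],P2@[18:19]
i=20 'c': node 7→13 (fail-walked)
i=21 'a': node 13→17
i=22 'b': node 17→18
i=23 'e': node 18→19  ** P0@[23:23],P5@[20:23]
i=24 'b': node 19→0 (fail-walked)
i=25 'd': node 0→8
i=26 'c': node 8→9
i=27 'a': node 9→10
i=28 'b': node 10→11
i=29 'e': node 11→12  ** P0@[29:29],P3@[25:29],P5@[26:29]
i=30 'a': node 12→2 (fail-walked)
i=31 'c': node 2→3
i=32 'b': node 3→4
i=33 'd': node 4→5
i=34 'c': node 5→6  ** P1@[30:34]
i=35 'e': node 6→1 (fail-walked)  ** P0@[35:35]
i=36 'a': node 1→2 (fail-walked)
i=37 'a': node 2→2 (fail-walked)
i=38 'c': node 2→3
i=39 'b': node 3→4
i=40 'd': node 4→5
i=41 'c': node 5→6  ** P1@[37:41]
i=42 'd': node 6→8 (fail-walked)
i=43 'c': node 8→9
i=44 'a': node 9→10
i=45 'b': node 10→11
i=46 'e': node 11→12  ** P0@[46:46],P3@[42:46],P5@[43:46]
i=47 'd': node 12→8 (fail-walked)
i=48 'e': node 8→1 (fail-walked)  ** P0@[48:48]
i=49 'c': node 1→13 (fail-walked)
i=50 'c': node 13→13 (fail-walked)
i=51 'a': node 13→17
i=52 'e': node 17→1 (fail-walked)  ** P0@[52:52]
i=53 'c': node 1→13 (fail-walked)
i=54 'e': node 13→1 (fail-walked)  ** P0@[54:54]
i=55 'b': node 1→0 (fail-walked)
i=56 'b': node 0→0
i=57 'b': node 0→0
i=58 'd': node 0→8
i=59 'c': node 8→9
i=60 'a': node 9→10
i=61 'b': node 10→11

Matches: [[2,0],[8,0],[8,3],[8,5],[9,0],[9,2],[10,0],[10,2],[11,0],[11,2],[16,1],[17,0],[18,0],[18,2],[19,0],[19,2],[23,0],[23,5],[29,0],[29,3],[29,5],[34,1],[35,0],[41,1],[46,0],[46,3],[46,5],[48,0],[52,0],[54,0]]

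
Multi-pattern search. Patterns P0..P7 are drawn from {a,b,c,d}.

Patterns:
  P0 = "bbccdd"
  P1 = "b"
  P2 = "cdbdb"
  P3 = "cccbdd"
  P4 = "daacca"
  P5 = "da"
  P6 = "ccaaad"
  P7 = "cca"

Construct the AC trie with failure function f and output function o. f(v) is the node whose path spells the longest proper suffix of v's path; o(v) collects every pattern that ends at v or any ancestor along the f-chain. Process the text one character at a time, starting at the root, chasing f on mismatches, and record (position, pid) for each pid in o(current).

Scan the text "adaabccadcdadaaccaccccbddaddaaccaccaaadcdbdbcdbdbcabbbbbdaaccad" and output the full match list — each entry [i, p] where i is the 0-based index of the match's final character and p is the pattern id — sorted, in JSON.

Build:
Trie nodes:
  n0 'ε': b→1 c→7 d→17
  n1 'b': b→2  ←P1
  n2 'bb': c→3
  n3 'bbc': c→4
  n4 'bbcc': d→5
  n5 'bbccd': d→6
  n6 'bbccdd': ·  ←P0
  n7 'c': c→12 d→8
  n8 'cd': b→9
  n9 'cdb': d→10
  n10 'cdbd': b→11
  n11 'cdbdb': ·  ←P2
  n12 'cc': a→23 c→13
  n13 'ccc': b→14
  n14 'cccb': d→15
  n15 'cccbd': d→16
  n16 'cccbdd': ·  ←P3
  n17 'd': a→18
  n18 'da': a→19  ←P5
  n19 'daa': c→20
  n20 'daac': c→21
  n21 'daacc': a→22
  n22 'daacca': ·  ←P4
  n23 'cca': a→24  ←P7
  n24 'ccaa': a→25
  n25 'ccaaa': d→26
  n26 'ccaaad': ·  ←P6

Failure links (BFS by depth):
  n1('b'): parent n0 fail=0; on 'b' 0 → fail=0;  out {1}∪∅={1}
  n7('c'): parent n0 fail=0; on 'c' 0 → fail=0;  out ∅∪∅=∅
  n17('d'): parent n0 fail=0; on 'd' 0 → fail=0;  out ∅∪∅=∅
  n2('bb'): parent n1 fail=0; on 'b' 0 → fail=1;  out ∅∪{1}={1}
  n8('cd'): parent n7 fail=0; on 'd' 0 → fail=17;  out ∅∪∅=∅
  n12('cc'): parent n7 fail=0; on 'c' 0 → fail=7;  out ∅∪∅=∅
  n18('da'): parent n17 fail=0; on 'a' 0 → fail=0;  out {5}∪∅={5}
  n3('bbc'): parent n2 fail=1; on 'c' 1→0 → fail=7;  out ∅∪∅=∅
  n9('cdb'): parent n8 fail=17; on 'b' 17→0 → fail=1;  out ∅∪{1}={1}
  n13('ccc'): parent n12 fail=7; on 'c' 7 → fail=12;  out ∅∪∅=∅
  n19('daa'): parent n18 fail=0; on 'a' 0 → fail=0;  out ∅∪∅=∅
  n23('cca'): parent n12 fail=7; on 'a' 7→0 → fail=0;  out {7}∪∅={7}
  n4('bbcc'): parent n3 fail=7; on 'c' 7 → fail=12;  out ∅∪∅=∅
  n10('cdbd'): parent n9 fail=1; on 'd' 1→0 → fail=17;  out ∅∪∅=∅
  n14('cccb'): parent n13 fail=12; on 'b' 12→7→0 → fail=1;  out ∅∪{1}={1}
  n20('daac'): parent n19 fail=0; on 'c' 0 → fail=7;  out ∅∪∅=∅
  n24('ccaa'): parent n23 fail=0; on 'a' 0 → fail=0;  out ∅∪∅=∅
  n5('bbccd'): parent n4 fail=12; on 'd' 12→7 → fail=8;  out ∅∪∅=∅
  n11('cdbdb'): parent n10 fail=17; on 'b' 17→0 → fail=1;  out {2}∪{1}={1,2}
  n15('cccbd'): parent n14 fail=1; on 'd' 1→0 → fail=17;  out ∅∪∅=∅
  n21('daacc'): parent n20 fail=7; on 'c' 7 → fail=12;  out ∅∪∅=∅
  n25('ccaaa'): parent n24 fail=0; on 'a' 0 → fail=0;  out ∅∪∅=∅
  n6('bbccdd'): parent n5 fail=8; on 'd' 8→17→0 → fail=17;  out {0}∪∅={0}
  n16('cccbdd'): parent n15 fail=17; on 'd' 17→0 → fail=17;  out {3}∪∅={3}
  n22('daacca'): parent n21 fail=12; on 'a' 12 → fail=23;  out {4}∪{7}={4,7}
  n26('ccaaad'): parent n25 fail=0; on 'd' 0 → fail=17;  out {6}∪∅={6}

Scan:
pos 0 'a': at 0
pos 1 'd': at 17
pos 2 'a': at 18  ** P5@[1:2]
pos 3 'a': at 19
pos 4 'b': at 1 (fail-walked)  ** P1@[4:4]
pos 5 'c': at 7 (fail-walked)
pos 6 'c': at 12
pos 7 'a': at 23  ** P7@[5:7]
pos 8 'd': at 17 (fail-walked)
pos 9 'c': at 7 (fail-walked)
pos 10 'd': at 8
pos 11 'a': at 18 (fail-walked)  ** P5@[10:11]
pos 12 'd': at 17 (fail-walked)
pos 13 'a': at 18  ** P5@[12:13]
pos 14 'a': at 19
pos 15 'c': at 20
pos 16 'c': at 21
pos 17 'a': at 22  ** P4@[12:17],P7@[15:17]
pos 18 'c': at 7 (fail-walked)
pos 19 'c': at 12
pos 20 'c': at 13
pos 21 'c': at 13 (fail-walked)
pos 22 'b': at 14  ** P1@[22:22]
pos 23 'd': at 15
pos 24 'd': at 16  ** P3@[19:24]
pos 25 'a': at 18 (fail-walked)  ** P5@[24:25]
pos 26 'd': at 17 (fail-walked)
pos 27 'd': at 17 (fail-walked)
pos 28 'a': at 18  ** P5@[27:28]
pos 29 'a': at 19
pos 30 'c': at 20
pos 31 'c': at 21
pos 32 'a': at 22  ** P4@[27:32],P7@[30:32]
pos 33 'c': at 7 (fail-walked)
pos 34 'c': at 12
pos 35 'a': at 23  ** P7@[33:35]
pos 36 'a': at 24
pos 37 'a': at 25
pos 38 'd': at 26  ** P6@[33:38]
pos 39 'c': at 7 (fail-walked)
pos 40 'd': at 8
pos 41 'b': at 9  ** P1@[41:41]
pos 42 'd': at 10
pos 43 'b': at 11  ** P1@[43:43],P2@[39:43]
pos 44 'c': at 7 (fail-walked)
pos 45 'd': at 8
pos 46 'b': at 9  ** P1@[46:46]
pos 47 'd': at 10
pos 48 'b': at 11  ** P1@[48:48],P2@[44:48]
pos 49 'c': at 7 (fail-walked)
pos 50 'a': at 0 (fail-walked)
pos 51 'b': at 1  ** P1@[51:51]
pos 52 'b': at 2  ** P1@[52:52]
pos 53 'b': at 2 (fail-walked)  ** P1@[53:53]
pos 54 'b': at 2 (fail-walked)  ** P1@[54:54]
pos 55 'b': at 2 (fail-walked)  ** P1@[55:55]
pos 56 'd': at 17 (fail-walked)
pos 57 'a': at 18  ** P5@[56:57]
pos 58 'a': at 19
pos 59 'c': at 20
pos 60 'c': at 21
pos 61 'a': at 22  ** P4@[56:61],P7@[59:61]
pos 62 'd': at 17 (fail-walked)

All matches (sorted): [[2,5],[4,1],[7,7],[11,5],[13,5],[17,4],[17,7],[22,1],[24,3],[25,5],[28,5],[32,4],[32,7],[35,7],[38,6],[41,1],[43,1],[43,2],[46,1],[48,1],[48,2],[51,1],[52,1],[53,1],[54,1],[55,1],[57,5],[61,4],[61,7]]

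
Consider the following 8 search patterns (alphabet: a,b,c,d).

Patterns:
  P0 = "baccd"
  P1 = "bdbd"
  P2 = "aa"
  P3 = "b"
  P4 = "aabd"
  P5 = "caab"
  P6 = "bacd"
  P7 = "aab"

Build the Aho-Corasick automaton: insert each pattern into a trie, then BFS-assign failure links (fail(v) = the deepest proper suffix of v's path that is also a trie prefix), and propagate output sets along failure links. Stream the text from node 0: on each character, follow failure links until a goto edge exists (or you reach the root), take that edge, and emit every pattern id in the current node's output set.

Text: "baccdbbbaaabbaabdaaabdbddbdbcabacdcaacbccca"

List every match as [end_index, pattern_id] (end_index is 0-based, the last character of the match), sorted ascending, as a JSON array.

Build:
Trie nodes:
  0='ε' goto a→9 b→1 c→13
  1='b' goto a→2 d→6  ←P3
  2='ba' goto c→3
  3='bac' goto c→4 d→17
  4='bacc' goto d→5
  5='baccd' goto ·  ←P0
  6='bd' goto b→7
  7='bdb' goto d→8
  8='bdbd' goto ·  ←P1
  9='a' goto a→10
  10='aa' goto b→11  ←P2
  11='aab' goto d→12  ←P7
  12='aabd' goto ·  ←P4
  13='c' goto a→14
  14='ca' goto a→15
  15='caa' goto b→16
  16='caab' goto ·  ←P5
  17='bacd' goto ·  ←P6

BFS fail/out derivation:
  fail(1) 'b': from fail(0)=0 chase 'b': 0 ⇒ 0;  out={3}∪out(0)={3}
  fail(9) 'a': from fail(0)=0 chase 'a': 0 ⇒ 0;  out=∅∪out(0)=∅
  fail(13) 'c': from fail(0)=0 chase 'c': 0 ⇒ 0;  out=∅∪out(0)=∅
  fail(2) 'ba': from fail(1)=0 chase 'a': 0 ⇒ 9;  out=∅∪out(9)=∅
  fail(6) 'bd': from fail(1)=0 chase 'd': 0 ⇒ 0;  out=∅∪out(0)=∅
  fail(10) 'aa': from fail(9)=0 chase 'a': 0 ⇒ 9;  out={2}∪out(9)={2}
  fail(14) 'ca': from fail(13)=0 chase 'a': 0 ⇒ 9;  out=∅∪out(9)=∅
  fail(3) 'bac': from fail(2)=9 chase 'c': 9→0 ⇒ 13;  out=∅∪out(13)=∅
  fail(7) 'bdb': from fail(6)=0 chase 'b': 0 ⇒ 1;  out=∅∪out(1)={3}
  fail(11) 'aab': from fail(10)=9 chase 'b': 9→0 ⇒ 1;  out={7}∪out(1)={3,7}
  fail(15) 'caa': from fail(14)=9 chase 'a': 9 ⇒ 10;  out=∅∪out(10)={2}
  fail(4) 'bacc': from fail(3)=13 chase 'c': 13→0 ⇒ 13;  out=∅∪out(13)=∅
  fail(8) 'bdbd': from fail(7)=1 chase 'd': 1 ⇒ 6;  out={1}∪out(6)={1}
  fail(12) 'aabd': from fail(11)=1 chase 'd': 1 ⇒ 6;  out={4}∪out(6)={4}
  fail(16) 'caab': from fail(15)=10 chase 'b': 10 ⇒ 11;  out={5}∪out(11)={3,5,7}
  fail(17) 'bacd': from fail(3)=13 chase 'd': 13→0 ⇒ 0;  out={6}∪out(0)={6}
  fail(5) 'baccd': from fail(4)=13 chase 'd': 13→0 ⇒ 0;  out={0}∪out(0)={0}

Scan:
i=0 'b': node 0→1  → match P3@[0:0]
i=1 'a': node 1→2
i=2 'c': node 2→3
i=3 'c': node 3→4
i=4 'd': node 4→5  → match P0@[0:4]
i=5 'b': node 5→1 ·f  → match P3@[5:5]
i=6 'b': node 1→1 ·f  → match P3@[6:6]
i=7 'b': node 1→1 ·f  → match P3@[7:7]
i=8 'a': node 1→2
i=9 'a': node 2→10 ·f  → match P2@[8:9]
i=10 'a': node 10→10 ·f  → match P2@[9:10]
i=11 'b': node 10→11  → match P3@[11:11],P7@[9:11]
i=12 'b': node 11→1 ·f  → match P3@[12:12]
i=13 'a': node 1→2
i=14 'a': node 2→10 ·f  → match P2@[13:14]
i=15 'b': node 10→11  → match P3@[15:15],P7@[13:15]
i=16 'd': node 11→12  → match P4@[13:16]
i=17 'a': node 12→9 ·f
i=18 'a': node 9→10  → match P2@[17:18]
i=19 'a': node 10→10 ·f  → match P2@[18:19]
i=20 'b': node 10→11  → match P3@[20:20],P7@[18:20]
i=21 'd': node 11→12  → match P4@[18:21]
i=22 'b': node 12→7 ·f  → match P3@[22:22]
i=23 'd': node 7→8  → match P1@[20:23]
i=24 'd': node 8→0 ·f
i=25 'b': node 0→1  → match P3@[25:25]
i=26 'd': node 1→6
i=27 'b': node 6→7  → match P3@[27:27]
i=28 'c': node 7→13 ·f
i=29 'a': node 13→14
i=30 'b': node 14→1 ·f  → match P3@[30:30]
i=31 'a': node 1→2
i=32 'c': node 2→3
i=33 'd': node 3→17  → match P6@[30:33]
i=34 'c': node 17→13 ·f
i=35 'a': node 13→14
i=36 'a': node 14→15  → match P2@[35:36]
i=37 'c': node 15→13 ·f
i=38 'b': node 13→1 ·f  → match P3@[38:38]
i=39 'c': node 1→13 ·f
i=40 'c': node 13→13 ·f
i=41 'c': node 13→13 ·f
i=42 'a': node 13→14

Matches: [[0,3],[4,0],[5,3],[6,3],[7,3],[9,2],[10,2],[11,3],[11,7],[12,3],[14,2],[15,3],[15,7],[16,4],[18,2],[19,2],[20,3],[20,7],[21,4],[22,3],[23,1],[25,3],[27,3],[30,3],[33,6],[36,2],[38,3]]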